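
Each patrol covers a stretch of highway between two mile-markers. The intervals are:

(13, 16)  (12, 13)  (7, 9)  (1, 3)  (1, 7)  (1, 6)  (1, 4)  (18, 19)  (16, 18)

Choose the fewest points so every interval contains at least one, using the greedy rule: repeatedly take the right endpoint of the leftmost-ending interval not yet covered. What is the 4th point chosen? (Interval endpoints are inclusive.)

Sorted: [1,3] [1,4] [1,6] [1,7] [7,9] [12,13] [13,16] [16,18] [18,19]
{[1,3],[1,4],[1,6],[1,7]} hit by 3; {[7,9]} hit by 9; {[12,13],[13,16]} hit by 13; {[16,18],[18,19]} hit by 18.
Points: 3, 9, 13, 18 (4 total).

18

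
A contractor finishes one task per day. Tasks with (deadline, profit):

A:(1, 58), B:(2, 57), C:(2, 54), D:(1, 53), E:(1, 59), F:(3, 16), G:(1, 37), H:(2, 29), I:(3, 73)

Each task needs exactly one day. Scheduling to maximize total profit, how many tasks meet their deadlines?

3

Take jobs in profit order; each goes to the latest open slot no later than its deadline.
Profit order: I=73 E=59 A=58 B=57 C=54 D=53 G=37 H=29 F=16
Assign: I→slot 3, E→slot 1, A skipped, B→slot 2, C skipped, D skipped, G skipped, H skipped, F skipped.
Slots: [1:E] [2:B] [3:I]
3 of 9 scheduled.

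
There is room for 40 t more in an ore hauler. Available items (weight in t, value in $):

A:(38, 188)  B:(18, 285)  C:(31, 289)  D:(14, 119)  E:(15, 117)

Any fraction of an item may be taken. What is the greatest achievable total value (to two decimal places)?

Order: B (285/18=15.83) > C (289/31=9.32) > D (119/14=8.50) > E (117/15=7.80) > A (188/38=4.95)
Fill: take B (18 @ 285) → take 22/31 of C → 205.10; 40/40 used.
Total value = 490.10

490.10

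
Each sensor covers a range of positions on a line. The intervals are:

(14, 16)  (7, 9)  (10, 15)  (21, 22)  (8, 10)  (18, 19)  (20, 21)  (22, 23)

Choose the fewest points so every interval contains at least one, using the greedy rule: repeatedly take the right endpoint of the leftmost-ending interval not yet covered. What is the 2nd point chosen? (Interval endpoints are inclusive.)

Process intervals by earliest right end; each time one isn't hit yet, stab at its right endpoint.
By right end: [7,9]  [8,10]  [10,15]  [14,16]  [18,19]  [20,21]  [21,22]  [22,23]
[7,9] uncovered → point at 9; [10,15] uncovered → point at 15; [18,19] uncovered → point at 19; [20,21] uncovered → point at 21; [22,23] uncovered → point at 23.
Points: 9, 15, 19, 21, 23 (5 total).

15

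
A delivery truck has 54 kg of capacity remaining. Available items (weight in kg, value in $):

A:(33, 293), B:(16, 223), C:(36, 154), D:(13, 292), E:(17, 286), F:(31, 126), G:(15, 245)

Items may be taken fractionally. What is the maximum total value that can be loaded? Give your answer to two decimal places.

Greedy by value/weight ratio, highest first.
Ratios (sorted): D 22.46, E 16.82, G 16.33, B 13.94, A 8.88, C 4.28, F 4.06
take D (13 @ 292); take E (17 @ 286); take G (15 @ 245); take 9/16 of B → 125.44. Capacity used 54/54.
Total value = 948.44

948.44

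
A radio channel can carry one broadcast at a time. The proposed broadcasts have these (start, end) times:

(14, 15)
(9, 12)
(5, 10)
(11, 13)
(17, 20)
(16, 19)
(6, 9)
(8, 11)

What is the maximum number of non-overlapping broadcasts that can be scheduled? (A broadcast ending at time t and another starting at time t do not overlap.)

4

Order by finish time; keep every interval that doesn't clash with the previous kept one.
Sorted by end: (6,9)  (5,10)  (8,11)  (9,12)  (11,13)  (14,15)  (16,19)  (17,20)
take (6,9); skip (8,11); take (9,12); take (14,15); take (16,19); skip (17,20).
Selected 4 broadcasts.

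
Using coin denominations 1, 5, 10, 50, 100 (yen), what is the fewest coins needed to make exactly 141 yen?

6

141 = 1×100 + 4×10 + 1×1
Total coins = 1 + 4 + 1 = 6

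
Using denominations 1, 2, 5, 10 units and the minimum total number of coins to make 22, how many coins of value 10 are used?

2

Use the largest denomination that fits, subtract, and repeat.
22 = 2×10 + 1×2
Count of 10: 2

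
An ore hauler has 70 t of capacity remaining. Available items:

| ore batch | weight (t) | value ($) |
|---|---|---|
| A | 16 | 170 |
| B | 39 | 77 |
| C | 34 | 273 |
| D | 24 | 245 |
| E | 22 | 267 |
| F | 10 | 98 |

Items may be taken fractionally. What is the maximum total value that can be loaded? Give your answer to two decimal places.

Greedy by value/weight ratio, highest first.
Order: E (267/22=12.14) > A (170/16=10.62) > D (245/24=10.21) > F (98/10=9.80) > C (273/34=8.03) > B (77/39=1.97)
Fill: take E (22 @ 267) → take A (16 @ 170) → take D (24 @ 245) → take 8/10 of F → 78.40; 70/70 used.
Total value = 760.40

760.40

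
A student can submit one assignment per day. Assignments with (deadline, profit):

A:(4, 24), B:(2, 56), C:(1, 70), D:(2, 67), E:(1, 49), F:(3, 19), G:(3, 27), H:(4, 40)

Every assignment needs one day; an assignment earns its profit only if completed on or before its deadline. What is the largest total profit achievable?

204

Take jobs in profit order; each goes to the latest open slot no later than its deadline.
Profit order: C=70 D=67 B=56 E=49 H=40 G=27 A=24 F=19
Assign: C→slot 1, D→slot 2, B skipped, E skipped, H→slot 4, G→slot 3, A skipped, F skipped.
Slots: [1:C] [2:D] [3:G] [4:H]
Profit = 70 + 67 + 27 + 40 = 204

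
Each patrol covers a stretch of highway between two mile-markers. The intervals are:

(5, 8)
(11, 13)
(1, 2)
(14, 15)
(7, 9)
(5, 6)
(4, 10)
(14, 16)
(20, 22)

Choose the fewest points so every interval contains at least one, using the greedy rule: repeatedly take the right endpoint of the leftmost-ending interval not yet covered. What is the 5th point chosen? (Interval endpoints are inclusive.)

Sorted: [1,2] [5,6] [5,8] [7,9] [4,10] [11,13] [14,15] [14,16] [20,22]
{[1,2]} hit by 2; {[5,6],[5,8]} hit by 6; {[7,9],[4,10]} hit by 9; {[11,13]} hit by 13; {[14,15],[14,16]} hit by 15; {[20,22]} hit by 22.
Points: 2, 6, 9, 13, 15, 22 (6 total).

15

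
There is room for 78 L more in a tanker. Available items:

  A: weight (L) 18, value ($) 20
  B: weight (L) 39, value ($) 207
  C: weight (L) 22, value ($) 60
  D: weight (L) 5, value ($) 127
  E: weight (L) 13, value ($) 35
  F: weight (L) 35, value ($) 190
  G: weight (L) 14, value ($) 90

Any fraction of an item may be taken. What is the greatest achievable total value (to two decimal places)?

534.38

Sort by value per unit weight and fill in that order.
Order: D (127/5=25.40) > G (90/14=6.43) > F (190/35=5.43) > B (207/39=5.31) > C (60/22=2.73) > E (35/13=2.69) > A (20/18=1.11)
Fill: take D (5 @ 127) → take G (14 @ 90) → take F (35 @ 190) → take 24/39 of B → 127.38; 78/78 used.
Total value = 534.38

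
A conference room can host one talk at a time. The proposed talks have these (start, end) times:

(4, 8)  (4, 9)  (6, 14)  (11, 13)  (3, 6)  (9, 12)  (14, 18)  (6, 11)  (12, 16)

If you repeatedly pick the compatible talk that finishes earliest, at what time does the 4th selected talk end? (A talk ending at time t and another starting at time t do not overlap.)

Order by finish time; keep every interval that doesn't clash with the previous kept one.
By end time: (3,6), (4,8), (4,9), (6,11), (9,12), (11,13), (6,14), (12,16), (14,18).
Pick (3,6); next start ≥ 6 → (6,11); next start ≥ 11 → (11,13); next start ≥ 13 → (14,18).
Selected: (3,6) (6,11) (11,13) (14,18)

18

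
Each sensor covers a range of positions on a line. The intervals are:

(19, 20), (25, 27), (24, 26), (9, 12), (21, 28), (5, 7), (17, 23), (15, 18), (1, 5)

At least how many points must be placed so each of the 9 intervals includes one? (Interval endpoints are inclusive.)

5

By right end: [1,5]  [5,7]  [9,12]  [15,18]  [19,20]  [17,23]  [24,26]  [25,27]  [21,28]
[1,5] uncovered → point at 5; [9,12] uncovered → point at 12; [15,18] uncovered → point at 18; [19,20] uncovered → point at 20; [24,26] uncovered → point at 26.
Points: 5, 12, 18, 20, 26 (5 total).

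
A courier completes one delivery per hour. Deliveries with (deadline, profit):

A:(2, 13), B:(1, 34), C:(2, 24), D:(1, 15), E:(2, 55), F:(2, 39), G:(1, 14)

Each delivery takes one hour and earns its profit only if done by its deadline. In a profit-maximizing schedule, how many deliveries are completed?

By profit: E(d2,55), F(d2,39), B(d1,34), C(d2,24), D(d1,15), G(d1,14), A(d2,13)
E→slot 2; F→slot 1; B skipped; C skipped; D skipped; G skipped; A skipped.
2 of 7 scheduled.

2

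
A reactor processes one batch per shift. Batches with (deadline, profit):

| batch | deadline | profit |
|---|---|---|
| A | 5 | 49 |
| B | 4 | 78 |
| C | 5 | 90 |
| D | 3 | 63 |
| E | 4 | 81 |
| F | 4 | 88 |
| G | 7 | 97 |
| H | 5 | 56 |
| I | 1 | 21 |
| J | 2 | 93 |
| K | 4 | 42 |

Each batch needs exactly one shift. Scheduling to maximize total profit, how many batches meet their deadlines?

Sort by profit descending; place each in the latest free slot ≤ its deadline.
By profit: G(d7,97), J(d2,93), C(d5,90), F(d4,88), E(d4,81), B(d4,78), D(d3,63), H(d5,56), A(d5,49), K(d4,42), I(d1,21)
G→slot 7; J→slot 2; C→slot 5; F→slot 4; E→slot 3; B→slot 1; D skipped; H skipped; A skipped; K skipped; I skipped.
6 of 11 scheduled.

6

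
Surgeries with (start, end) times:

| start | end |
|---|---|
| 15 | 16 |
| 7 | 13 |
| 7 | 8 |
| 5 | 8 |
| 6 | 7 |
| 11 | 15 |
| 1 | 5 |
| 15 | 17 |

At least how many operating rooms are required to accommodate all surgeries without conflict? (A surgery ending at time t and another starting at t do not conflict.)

3

Events (time:±→running): 1:+→1 5:-→0 5:+→1 6:+→2 7:-→1 7:+→2 7:+→3 … peak 3.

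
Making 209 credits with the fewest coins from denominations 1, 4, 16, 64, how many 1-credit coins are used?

209 − 3×64→17 − 1×16→1 − 1×1→0
Count of 1: 1

1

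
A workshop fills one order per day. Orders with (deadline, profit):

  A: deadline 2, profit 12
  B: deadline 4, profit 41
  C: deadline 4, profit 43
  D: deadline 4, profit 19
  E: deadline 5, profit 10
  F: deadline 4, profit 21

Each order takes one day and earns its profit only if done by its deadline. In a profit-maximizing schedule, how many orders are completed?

By profit: C(d4,43), B(d4,41), F(d4,21), D(d4,19), A(d2,12), E(d5,10)
C→slot 4; B→slot 3; F→slot 2; D→slot 1; A skipped; E→slot 5.
5 of 6 scheduled.

5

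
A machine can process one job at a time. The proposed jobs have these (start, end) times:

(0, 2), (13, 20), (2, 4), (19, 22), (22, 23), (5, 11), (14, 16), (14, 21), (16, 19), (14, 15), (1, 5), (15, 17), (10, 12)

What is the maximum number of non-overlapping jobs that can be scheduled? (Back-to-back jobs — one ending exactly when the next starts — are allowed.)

Sort by end time and greedily take each interval whose start is ≥ the last chosen end.
By end time: (0,2), (2,4), (1,5), (5,11), (10,12), (14,15), (14,16), (15,17), (16,19), (13,20), (14,21), (19,22), (22,23).
Pick (0,2); next start ≥ 2 → (2,4); next start ≥ 4 → (5,11); next start ≥ 11 → (14,15); next start ≥ 15 → (15,17); next start ≥ 17 → (19,22); next start ≥ 22 → (22,23).
Selected 7 jobs.

7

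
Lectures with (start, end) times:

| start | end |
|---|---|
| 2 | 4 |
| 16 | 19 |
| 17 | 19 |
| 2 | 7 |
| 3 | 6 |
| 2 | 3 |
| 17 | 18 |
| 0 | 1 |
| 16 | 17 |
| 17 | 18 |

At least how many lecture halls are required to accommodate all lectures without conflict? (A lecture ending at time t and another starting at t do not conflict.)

The answer is the maximum number of intervals overlapping at any instant.
Events (time:±→running): 0:+→1 1:-→0 2:+→1 2:+→2 2:+→3 3:-→2 3:+→3 4:-→2 6:-→1 7:-→0 16:+→1 16:+→2 17:-→1 17:+→2 17:+→3 17:+→4 … peak 4.

4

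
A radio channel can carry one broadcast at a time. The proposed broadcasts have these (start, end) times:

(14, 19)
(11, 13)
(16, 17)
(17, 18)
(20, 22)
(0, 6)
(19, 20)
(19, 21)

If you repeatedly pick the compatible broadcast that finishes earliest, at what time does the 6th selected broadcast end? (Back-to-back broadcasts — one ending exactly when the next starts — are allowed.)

Greedy by earliest finish: after sorting by end time, pick each interval compatible with the last pick.
By end time: (0,6), (11,13), (16,17), (17,18), (14,19), (19,20), (19,21), (20,22).
Pick (0,6); next start ≥ 6 → (11,13); next start ≥ 13 → (16,17); next start ≥ 17 → (17,18); next start ≥ 18 → (19,20); next start ≥ 20 → (20,22).
Selected: (0,6) (11,13) (16,17) (17,18) (19,20) (20,22)

22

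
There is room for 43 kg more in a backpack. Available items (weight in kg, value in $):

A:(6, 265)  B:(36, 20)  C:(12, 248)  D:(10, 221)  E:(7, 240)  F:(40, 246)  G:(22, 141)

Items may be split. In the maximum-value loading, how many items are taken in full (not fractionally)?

4

Sort by value per unit weight and fill in that order.
Ratios (sorted): A 44.17, E 34.29, D 22.10, C 20.67, G 6.41, F 6.15, B 0.56
take A (6 @ 265); take E (7 @ 240); take D (10 @ 221); take C (12 @ 248); take 8/22 of G → 51.27. Capacity used 43/43.
4 item(s) taken whole; one partial (take 8/22 of G).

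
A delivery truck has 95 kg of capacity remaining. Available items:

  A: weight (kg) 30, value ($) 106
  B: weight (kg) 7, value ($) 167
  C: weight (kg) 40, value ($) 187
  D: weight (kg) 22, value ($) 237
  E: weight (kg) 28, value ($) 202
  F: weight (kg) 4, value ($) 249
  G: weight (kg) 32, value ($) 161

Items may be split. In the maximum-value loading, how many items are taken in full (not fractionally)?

5

Ratios (sorted): F 62.25, B 23.86, D 10.77, E 7.21, G 5.03, C 4.67, A 3.53
take F (4 @ 249); take B (7 @ 167); take D (22 @ 237); take E (28 @ 202); take G (32 @ 161); take 2/40 of C → 9.35. Capacity used 95/95.
5 item(s) taken whole; one partial (take 2/40 of C).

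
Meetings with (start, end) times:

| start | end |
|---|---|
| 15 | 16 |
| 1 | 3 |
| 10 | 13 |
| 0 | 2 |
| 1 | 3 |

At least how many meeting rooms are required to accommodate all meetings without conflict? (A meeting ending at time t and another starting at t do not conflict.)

3

Count concurrent intervals with a sweep; the peak is the room count.
Events (time:±→running): 0:+→1 1:+→2 1:+→3 … peak 3.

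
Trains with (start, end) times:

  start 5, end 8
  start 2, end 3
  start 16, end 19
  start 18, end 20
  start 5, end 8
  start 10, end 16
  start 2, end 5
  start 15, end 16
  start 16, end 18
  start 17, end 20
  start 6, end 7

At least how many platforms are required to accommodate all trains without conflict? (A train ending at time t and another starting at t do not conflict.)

3

Count concurrent intervals with a sweep; the peak is the room count.
Events (time:±→running): 2:+→1 2:+→2 3:-→1 5:-→0 5:+→1 5:+→2 6:+→3 … peak 3.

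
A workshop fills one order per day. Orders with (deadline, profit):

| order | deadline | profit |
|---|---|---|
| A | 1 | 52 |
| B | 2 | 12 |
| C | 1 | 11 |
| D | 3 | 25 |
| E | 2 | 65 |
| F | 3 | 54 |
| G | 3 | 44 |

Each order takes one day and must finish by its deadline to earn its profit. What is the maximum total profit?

171

By profit: E(d2,65), F(d3,54), A(d1,52), G(d3,44), D(d3,25), B(d2,12), C(d1,11)
E→slot 2; F→slot 3; A→slot 1; G skipped; D skipped; B skipped; C skipped.
Profit = 52 + 65 + 54 = 171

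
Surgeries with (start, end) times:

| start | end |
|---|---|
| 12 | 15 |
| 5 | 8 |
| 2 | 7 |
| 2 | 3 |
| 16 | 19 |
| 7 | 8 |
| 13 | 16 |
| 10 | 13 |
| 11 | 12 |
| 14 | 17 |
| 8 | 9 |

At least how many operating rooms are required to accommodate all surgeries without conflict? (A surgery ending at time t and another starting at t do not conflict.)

3

Count concurrent intervals with a sweep; the peak is the room count.
starts: [2, 2, 5, 7, 8, 10, 11, 12, 13, 14, 16]
ends:   [3, 7, 8, 8, 9, 12, 13, 15, 16, 17, 19]
s2→1 s2→2 e3→1 s5→2 e7→1 s7→2 e8→1 e8→0 s8→1 e9→0 s10→1 s11→2 e12→1 s12→2 e13→1 s13→2 s14→3  — peak 3.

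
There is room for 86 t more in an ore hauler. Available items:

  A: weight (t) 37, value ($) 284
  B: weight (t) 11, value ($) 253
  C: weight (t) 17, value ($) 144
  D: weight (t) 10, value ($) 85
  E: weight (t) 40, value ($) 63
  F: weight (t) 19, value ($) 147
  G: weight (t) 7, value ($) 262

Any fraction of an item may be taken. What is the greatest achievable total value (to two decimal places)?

1059.86

Greedy by value/weight ratio, highest first.
Ratios (sorted): G 37.43, B 23.00, D 8.50, C 8.47, F 7.74, A 7.68, E 1.57
take G (7 @ 262); take B (11 @ 253); take D (10 @ 85); take C (17 @ 144); take F (19 @ 147); take 22/37 of A → 168.86. Capacity used 86/86.
Total value = 1059.86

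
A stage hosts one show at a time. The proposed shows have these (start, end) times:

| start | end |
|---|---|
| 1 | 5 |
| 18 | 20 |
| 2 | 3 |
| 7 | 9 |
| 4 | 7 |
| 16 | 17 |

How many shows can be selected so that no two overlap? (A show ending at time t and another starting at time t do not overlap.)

5

Sort by end time and greedily take each interval whose start is ≥ the last chosen end.
By end time: (2,3), (1,5), (4,7), (7,9), (16,17), (18,20).
Pick (2,3); next start ≥ 3 → (4,7); next start ≥ 7 → (7,9); next start ≥ 9 → (16,17); next start ≥ 17 → (18,20).
Selected 5 shows.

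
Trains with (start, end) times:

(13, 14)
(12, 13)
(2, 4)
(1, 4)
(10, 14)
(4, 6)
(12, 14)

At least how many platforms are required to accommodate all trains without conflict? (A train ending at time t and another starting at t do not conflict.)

3

starts: [1, 2, 4, 10, 12, 12, 13]
ends:   [4, 4, 6, 13, 14, 14, 14]
s1→1 s2→2 e4→1 e4→0 s4→1 e6→0 s10→1 s12→2 s12→3  — peak 3.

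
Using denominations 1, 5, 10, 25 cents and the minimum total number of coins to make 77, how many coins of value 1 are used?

2

Greedy: take as many of the largest coin as possible, then repeat with the remainder.
77 = 3×25 + 2×1
Count of 1: 2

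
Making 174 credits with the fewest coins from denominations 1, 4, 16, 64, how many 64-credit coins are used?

2

174 − 2×64→46 − 2×16→14 − 3×4→2 − 2×1→0
Count of 64: 2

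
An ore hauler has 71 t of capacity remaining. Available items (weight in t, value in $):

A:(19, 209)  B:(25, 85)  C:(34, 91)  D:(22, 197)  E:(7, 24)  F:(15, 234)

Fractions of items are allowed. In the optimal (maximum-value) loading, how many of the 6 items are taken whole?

Sort by value per unit weight and fill in that order.
Ratios (sorted): F 15.60, A 11.00, D 8.95, E 3.43, B 3.40, C 2.68
take F (15 @ 234); take A (19 @ 209); take D (22 @ 197); take E (7 @ 24); take 8/25 of B → 27.20. Capacity used 71/71.
4 item(s) taken whole; one partial (take 8/25 of B).

4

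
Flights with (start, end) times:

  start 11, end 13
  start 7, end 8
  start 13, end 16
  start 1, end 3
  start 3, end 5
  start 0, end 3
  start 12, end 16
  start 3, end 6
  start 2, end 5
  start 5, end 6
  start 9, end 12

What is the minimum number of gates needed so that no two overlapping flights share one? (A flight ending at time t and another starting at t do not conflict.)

3

Count concurrent intervals with a sweep; the peak is the room count.
starts: [0, 1, 2, 3, 3, 5, 7, 9, 11, 12, 13]
ends:   [3, 3, 5, 5, 6, 6, 8, 12, 13, 16, 16]
s0→1 s1→2 s2→3  — peak 3.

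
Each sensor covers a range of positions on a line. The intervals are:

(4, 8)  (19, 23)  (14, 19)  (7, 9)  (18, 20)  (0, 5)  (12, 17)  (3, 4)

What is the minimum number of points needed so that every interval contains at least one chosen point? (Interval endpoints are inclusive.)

Sorted: [3,4] [0,5] [4,8] [7,9] [12,17] [14,19] [18,20] [19,23]
{[3,4],[0,5],[4,8]} hit by 4; {[7,9]} hit by 9; {[12,17],[14,19]} hit by 17; {[18,20],[19,23]} hit by 20.
Points: 4, 9, 17, 20 (4 total).

4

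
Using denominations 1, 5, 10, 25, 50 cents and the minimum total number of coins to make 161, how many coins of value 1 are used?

1

Greedy: take as many of the largest coin as possible, then repeat with the remainder.
161 − 3×50→11 − 1×10→1 − 1×1→0
Count of 1: 1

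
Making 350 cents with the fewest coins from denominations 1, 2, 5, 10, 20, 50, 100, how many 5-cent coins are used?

Greedy: take as many of the largest coin as possible, then repeat with the remainder.
350 = 3×100 + 1×50
Count of 5: 0

0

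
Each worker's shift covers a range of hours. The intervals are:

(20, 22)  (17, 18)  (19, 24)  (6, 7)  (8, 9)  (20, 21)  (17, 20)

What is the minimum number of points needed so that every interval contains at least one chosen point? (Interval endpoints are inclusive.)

By right end: [6,7]  [8,9]  [17,18]  [17,20]  [20,21]  [20,22]  [19,24]
[6,7] uncovered → point at 7; [8,9] uncovered → point at 9; [17,18] uncovered → point at 18; [20,21] uncovered → point at 21.
Points: 7, 9, 18, 21 (4 total).

4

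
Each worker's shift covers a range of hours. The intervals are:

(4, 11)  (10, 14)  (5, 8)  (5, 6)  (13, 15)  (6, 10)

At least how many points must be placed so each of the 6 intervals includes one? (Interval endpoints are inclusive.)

2

Sort by right endpoint; whenever an interval is uncovered, place a point at its right end.
Sorted: [5,6] [5,8] [6,10] [4,11] [10,14] [13,15]
{[5,6],[5,8],[6,10],[4,11]} hit by 6; {[10,14],[13,15]} hit by 14.
Points: 6, 14 (2 total).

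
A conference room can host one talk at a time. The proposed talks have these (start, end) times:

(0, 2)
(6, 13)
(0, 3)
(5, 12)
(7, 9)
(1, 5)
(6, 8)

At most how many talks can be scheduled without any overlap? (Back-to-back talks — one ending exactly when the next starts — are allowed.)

By end time: (0,2), (0,3), (1,5), (6,8), (7,9), (5,12), (6,13).
Pick (0,2); next start ≥ 2 → (6,8).
Selected 2 talks.

2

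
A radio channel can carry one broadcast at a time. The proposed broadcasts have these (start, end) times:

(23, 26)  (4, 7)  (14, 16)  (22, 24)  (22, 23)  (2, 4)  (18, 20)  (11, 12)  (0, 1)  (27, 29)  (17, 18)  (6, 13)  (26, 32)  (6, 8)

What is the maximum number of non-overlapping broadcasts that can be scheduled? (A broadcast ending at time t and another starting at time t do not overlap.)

Order by finish time; keep every interval that doesn't clash with the previous kept one.
By end time: (0,1), (2,4), (4,7), (6,8), (11,12), (6,13), (14,16), (17,18), (18,20), (22,23), (22,24), (23,26), (27,29), (26,32).
Pick (0,1); next start ≥ 1 → (2,4); next start ≥ 4 → (4,7); next start ≥ 7 → (11,12); next start ≥ 12 → (14,16); next start ≥ 16 → (17,18); next start ≥ 18 → (18,20); next start ≥ 20 → (22,23); next start ≥ 23 → (23,26); next start ≥ 26 → (27,29).
Selected 10 broadcasts.

10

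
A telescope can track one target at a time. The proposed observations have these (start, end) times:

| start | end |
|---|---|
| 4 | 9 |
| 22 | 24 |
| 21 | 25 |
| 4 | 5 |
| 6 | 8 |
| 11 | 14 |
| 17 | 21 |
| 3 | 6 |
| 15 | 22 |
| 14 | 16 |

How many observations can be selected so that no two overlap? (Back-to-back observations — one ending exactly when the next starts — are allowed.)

6

Sort by end time and greedily take each interval whose start is ≥ the last chosen end.
By end time: (4,5), (3,6), (6,8), (4,9), (11,14), (14,16), (17,21), (15,22), (22,24), (21,25).
Pick (4,5); next start ≥ 5 → (6,8); next start ≥ 8 → (11,14); next start ≥ 14 → (14,16); next start ≥ 16 → (17,21); next start ≥ 21 → (22,24).
Selected 6 observations.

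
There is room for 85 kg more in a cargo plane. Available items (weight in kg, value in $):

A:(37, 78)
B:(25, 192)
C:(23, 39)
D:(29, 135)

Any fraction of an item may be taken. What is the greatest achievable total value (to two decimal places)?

Sort by value per unit weight and fill in that order.
Order: B (192/25=7.68) > D (135/29=4.66) > A (78/37=2.11) > C (39/23=1.70)
Fill: take B (25 @ 192) → take D (29 @ 135) → take 31/37 of A → 65.35; 85/85 used.
Total value = 392.35

392.35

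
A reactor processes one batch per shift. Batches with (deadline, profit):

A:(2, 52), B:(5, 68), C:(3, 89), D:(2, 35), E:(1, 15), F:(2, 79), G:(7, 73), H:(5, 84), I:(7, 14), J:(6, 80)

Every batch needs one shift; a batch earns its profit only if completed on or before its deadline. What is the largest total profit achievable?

525

Take jobs in profit order; each goes to the latest open slot no later than its deadline.
Profit order: C=89 H=84 J=80 F=79 G=73 B=68 A=52 D=35 E=15 I=14
Assign: C→slot 3, H→slot 5, J→slot 6, F→slot 2, G→slot 7, B→slot 4, A→slot 1, D skipped, E skipped, I skipped.
Slots: [1:A] [2:F] [3:C] [4:B] [5:H] [6:J] [7:G]
Profit = 52 + 79 + 89 + 68 + 84 + 80 + 73 = 525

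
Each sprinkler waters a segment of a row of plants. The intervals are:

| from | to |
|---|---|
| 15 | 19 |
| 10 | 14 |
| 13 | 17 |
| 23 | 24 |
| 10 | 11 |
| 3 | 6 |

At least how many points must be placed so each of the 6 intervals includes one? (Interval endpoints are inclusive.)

Sorted: [3,6] [10,11] [10,14] [13,17] [15,19] [23,24]
{[3,6]} hit by 6; {[10,11],[10,14]} hit by 11; {[13,17],[15,19]} hit by 17; {[23,24]} hit by 24.
Points: 6, 11, 17, 24 (4 total).

4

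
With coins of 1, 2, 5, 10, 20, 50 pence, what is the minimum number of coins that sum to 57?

3

Greedy: take as many of the largest coin as possible, then repeat with the remainder.
57 = 1×50 + 1×5 + 1×2
Total coins = 1 + 1 + 1 = 3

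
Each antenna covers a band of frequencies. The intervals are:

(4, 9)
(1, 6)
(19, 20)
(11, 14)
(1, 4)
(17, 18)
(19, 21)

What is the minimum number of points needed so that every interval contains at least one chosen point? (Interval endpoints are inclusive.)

Process intervals by earliest right end; each time one isn't hit yet, stab at its right endpoint.
By right end: [1,4]  [1,6]  [4,9]  [11,14]  [17,18]  [19,20]  [19,21]
[1,4] uncovered → point at 4; [11,14] uncovered → point at 14; [17,18] uncovered → point at 18; [19,20] uncovered → point at 20.
Points: 4, 14, 18, 20 (4 total).

4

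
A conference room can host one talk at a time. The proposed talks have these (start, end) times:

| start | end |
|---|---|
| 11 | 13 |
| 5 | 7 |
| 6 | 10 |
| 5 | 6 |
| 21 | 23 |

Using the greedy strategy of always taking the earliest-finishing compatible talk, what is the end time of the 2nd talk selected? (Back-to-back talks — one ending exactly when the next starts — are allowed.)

Sorted by end: (5,6)  (5,7)  (6,10)  (11,13)  (21,23)
take (5,6); skip (5,7); take (6,10); take (11,13); take (21,23).
Selected: (5,6) (6,10) (11,13) (21,23)

10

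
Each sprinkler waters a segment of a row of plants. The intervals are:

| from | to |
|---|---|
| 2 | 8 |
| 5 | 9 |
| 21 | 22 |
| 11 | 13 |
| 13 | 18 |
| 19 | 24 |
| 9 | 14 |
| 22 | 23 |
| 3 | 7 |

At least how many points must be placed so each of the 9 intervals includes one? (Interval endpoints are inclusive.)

3

Process intervals by earliest right end; each time one isn't hit yet, stab at its right endpoint.
Sorted: [3,7] [2,8] [5,9] [11,13] [9,14] [13,18] [21,22] [22,23] [19,24]
{[3,7],[2,8],[5,9]} hit by 7; {[11,13],[9,14],[13,18]} hit by 13; {[21,22],[22,23],[19,24]} hit by 22.
Points: 7, 13, 22 (3 total).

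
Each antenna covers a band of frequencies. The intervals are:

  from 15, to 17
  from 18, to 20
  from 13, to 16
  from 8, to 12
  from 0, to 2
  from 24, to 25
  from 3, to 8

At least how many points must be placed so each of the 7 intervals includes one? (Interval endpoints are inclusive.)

Sort by right endpoint; whenever an interval is uncovered, place a point at its right end.
Sorted: [0,2] [3,8] [8,12] [13,16] [15,17] [18,20] [24,25]
{[0,2]} hit by 2; {[3,8],[8,12]} hit by 8; {[13,16],[15,17]} hit by 16; {[18,20]} hit by 20; {[24,25]} hit by 25.
Points: 2, 8, 16, 20, 25 (5 total).

5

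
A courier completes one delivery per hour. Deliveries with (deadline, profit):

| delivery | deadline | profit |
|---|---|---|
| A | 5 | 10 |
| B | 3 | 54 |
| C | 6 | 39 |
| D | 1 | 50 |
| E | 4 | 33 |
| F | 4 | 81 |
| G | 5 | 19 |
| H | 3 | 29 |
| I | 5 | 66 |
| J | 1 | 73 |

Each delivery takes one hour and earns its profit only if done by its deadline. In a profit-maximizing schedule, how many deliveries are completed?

Take jobs in profit order; each goes to the latest open slot no later than its deadline.
Profit order: F=81 J=73 I=66 B=54 D=50 C=39 E=33 H=29 G=19 A=10
Assign: F→slot 4, J→slot 1, I→slot 5, B→slot 3, D skipped, C→slot 6, E→slot 2, H skipped, G skipped, A skipped.
Slots: [1:J] [2:E] [3:B] [4:F] [5:I] [6:C]
6 of 10 scheduled.

6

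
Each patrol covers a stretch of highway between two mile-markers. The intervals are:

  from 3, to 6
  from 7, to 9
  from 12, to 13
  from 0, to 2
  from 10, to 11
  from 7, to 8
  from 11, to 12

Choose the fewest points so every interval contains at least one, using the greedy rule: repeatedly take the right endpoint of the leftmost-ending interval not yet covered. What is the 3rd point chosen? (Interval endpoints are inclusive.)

8

Sort by right endpoint; whenever an interval is uncovered, place a point at its right end.
Sorted: [0,2] [3,6] [7,8] [7,9] [10,11] [11,12] [12,13]
{[0,2]} hit by 2; {[3,6]} hit by 6; {[7,8],[7,9]} hit by 8; {[10,11],[11,12]} hit by 11; {[12,13]} hit by 13.
Points: 2, 6, 8, 11, 13 (5 total).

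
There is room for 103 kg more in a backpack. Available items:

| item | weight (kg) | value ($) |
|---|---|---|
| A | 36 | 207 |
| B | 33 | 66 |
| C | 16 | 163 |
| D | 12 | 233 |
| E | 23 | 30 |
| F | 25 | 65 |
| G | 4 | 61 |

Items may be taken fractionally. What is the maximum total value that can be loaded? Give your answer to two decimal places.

Greedy by value/weight ratio, highest first.
Ratios (sorted): D 19.42, G 15.25, C 10.19, A 5.75, F 2.60, B 2.00, E 1.30
take D (12 @ 233); take G (4 @ 61); take C (16 @ 163); take A (36 @ 207); take F (25 @ 65); take 10/33 of B → 20.00. Capacity used 103/103.
Total value = 749.00

749.00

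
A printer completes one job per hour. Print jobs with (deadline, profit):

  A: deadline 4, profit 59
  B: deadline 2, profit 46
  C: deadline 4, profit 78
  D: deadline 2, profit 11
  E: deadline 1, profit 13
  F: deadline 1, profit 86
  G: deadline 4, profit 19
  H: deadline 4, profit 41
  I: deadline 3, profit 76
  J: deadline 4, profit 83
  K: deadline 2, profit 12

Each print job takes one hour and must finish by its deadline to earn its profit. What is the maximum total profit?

Profit order: F=86 J=83 C=78 I=76 A=59 B=46 H=41 G=19 E=13 K=12 D=11
Assign: F→slot 1, J→slot 4, C→slot 3, I→slot 2, A skipped, B skipped, H skipped, G skipped, E skipped, K skipped, D skipped.
Slots: [1:F] [2:I] [3:C] [4:J]
Profit = 86 + 76 + 78 + 83 = 323

323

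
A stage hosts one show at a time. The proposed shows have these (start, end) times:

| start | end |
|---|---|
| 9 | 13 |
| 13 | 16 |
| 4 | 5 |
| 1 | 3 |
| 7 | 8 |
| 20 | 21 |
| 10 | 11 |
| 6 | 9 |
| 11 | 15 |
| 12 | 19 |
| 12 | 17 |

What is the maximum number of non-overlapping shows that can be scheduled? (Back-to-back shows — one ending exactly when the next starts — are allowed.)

6

By end time: (1,3), (4,5), (7,8), (6,9), (10,11), (9,13), (11,15), (13,16), (12,17), (12,19), (20,21).
Pick (1,3); next start ≥ 3 → (4,5); next start ≥ 5 → (7,8); next start ≥ 8 → (10,11); next start ≥ 11 → (11,15); next start ≥ 15 → (20,21).
Selected 6 shows.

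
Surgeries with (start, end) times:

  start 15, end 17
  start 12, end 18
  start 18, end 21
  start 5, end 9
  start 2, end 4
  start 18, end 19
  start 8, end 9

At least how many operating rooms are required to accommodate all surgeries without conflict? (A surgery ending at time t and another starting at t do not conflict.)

Events (time:±→running): 2:+→1 4:-→0 5:+→1 8:+→2 … peak 2.

2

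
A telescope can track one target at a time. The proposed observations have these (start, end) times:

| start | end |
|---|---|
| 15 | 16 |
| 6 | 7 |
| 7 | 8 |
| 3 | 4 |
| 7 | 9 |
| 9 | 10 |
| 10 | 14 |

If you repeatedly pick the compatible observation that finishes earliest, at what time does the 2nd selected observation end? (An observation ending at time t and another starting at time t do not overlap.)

7

Order by finish time; keep every interval that doesn't clash with the previous kept one.
Sorted by end: (3,4)  (6,7)  (7,8)  (7,9)  (9,10)  (10,14)  (15,16)
take (3,4); take (6,7); take (7,8); take (9,10); take (10,14); take (15,16).
Selected: (3,4) (6,7) (7,8) (9,10) (10,14) (15,16)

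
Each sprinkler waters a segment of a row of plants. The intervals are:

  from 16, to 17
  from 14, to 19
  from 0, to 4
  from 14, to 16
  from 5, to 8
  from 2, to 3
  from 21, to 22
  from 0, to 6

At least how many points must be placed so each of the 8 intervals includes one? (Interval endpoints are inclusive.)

Sort by right endpoint; whenever an interval is uncovered, place a point at its right end.
Sorted: [2,3] [0,4] [0,6] [5,8] [14,16] [16,17] [14,19] [21,22]
{[2,3],[0,4],[0,6]} hit by 3; {[5,8]} hit by 8; {[14,16],[16,17],[14,19]} hit by 16; {[21,22]} hit by 22.
Points: 3, 8, 16, 22 (4 total).

4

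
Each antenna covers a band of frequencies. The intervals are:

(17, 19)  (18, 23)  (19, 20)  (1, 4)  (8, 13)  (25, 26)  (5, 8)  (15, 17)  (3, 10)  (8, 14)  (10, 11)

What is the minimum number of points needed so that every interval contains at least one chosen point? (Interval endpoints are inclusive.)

Process intervals by earliest right end; each time one isn't hit yet, stab at its right endpoint.
Sorted: [1,4] [5,8] [3,10] [10,11] [8,13] [8,14] [15,17] [17,19] [19,20] [18,23] [25,26]
{[1,4]} hit by 4; {[5,8],[3,10]} hit by 8; {[10,11],[8,13],[8,14]} hit by 11; {[15,17],[17,19]} hit by 17; {[19,20],[18,23]} hit by 20; {[25,26]} hit by 26.
Points: 4, 8, 11, 17, 20, 26 (6 total).

6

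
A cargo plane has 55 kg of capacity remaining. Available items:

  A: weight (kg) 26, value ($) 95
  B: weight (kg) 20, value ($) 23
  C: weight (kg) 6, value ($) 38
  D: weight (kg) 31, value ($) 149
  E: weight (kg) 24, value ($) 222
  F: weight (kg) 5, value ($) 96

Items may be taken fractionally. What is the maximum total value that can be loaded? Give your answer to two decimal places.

Sort by value per unit weight and fill in that order.
Order: F (96/5=19.20) > E (222/24=9.25) > C (38/6=6.33) > D (149/31=4.81) > A (95/26=3.65) > B (23/20=1.15)
Fill: take F (5 @ 96) → take E (24 @ 222) → take C (6 @ 38) → take 20/31 of D → 96.13; 55/55 used.
Total value = 452.13

452.13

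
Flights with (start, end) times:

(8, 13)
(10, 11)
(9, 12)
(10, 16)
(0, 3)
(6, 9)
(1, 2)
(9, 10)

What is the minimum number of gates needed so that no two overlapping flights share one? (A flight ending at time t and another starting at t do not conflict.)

4

Count concurrent intervals with a sweep; the peak is the room count.
starts: [0, 1, 6, 8, 9, 9, 10, 10]
ends:   [2, 3, 9, 10, 11, 12, 13, 16]
s0→1 s1→2 e2→1 e3→0 s6→1 s8→2 e9→1 s9→2 s9→3 e10→2 s10→3 s10→4  — peak 4.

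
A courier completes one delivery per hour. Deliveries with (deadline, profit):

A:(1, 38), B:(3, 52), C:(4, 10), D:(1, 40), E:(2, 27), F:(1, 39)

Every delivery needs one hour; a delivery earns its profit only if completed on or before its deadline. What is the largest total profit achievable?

Sort by profit descending; place each in the latest free slot ≤ its deadline.
Profit order: B=52 D=40 F=39 A=38 E=27 C=10
Assign: B→slot 3, D→slot 1, F skipped, A skipped, E→slot 2, C→slot 4.
Slots: [1:D] [2:E] [3:B] [4:C]
Profit = 40 + 27 + 52 + 10 = 129

129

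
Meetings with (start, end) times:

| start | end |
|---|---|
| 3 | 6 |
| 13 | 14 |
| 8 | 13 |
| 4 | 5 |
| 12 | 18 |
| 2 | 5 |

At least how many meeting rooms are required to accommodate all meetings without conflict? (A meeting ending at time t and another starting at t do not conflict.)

The answer is the maximum number of intervals overlapping at any instant.
starts: [2, 3, 4, 8, 12, 13]
ends:   [5, 5, 6, 13, 14, 18]
s2→1 s3→2 s4→3  — peak 3.

3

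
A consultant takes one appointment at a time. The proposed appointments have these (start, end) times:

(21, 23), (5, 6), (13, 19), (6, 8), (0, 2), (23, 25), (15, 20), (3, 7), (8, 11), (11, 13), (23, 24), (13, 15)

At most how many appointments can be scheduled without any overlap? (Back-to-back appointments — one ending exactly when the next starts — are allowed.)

9

By end time: (0,2), (5,6), (3,7), (6,8), (8,11), (11,13), (13,15), (13,19), (15,20), (21,23), (23,24), (23,25).
Pick (0,2); next start ≥ 2 → (5,6); next start ≥ 6 → (6,8); next start ≥ 8 → (8,11); next start ≥ 11 → (11,13); next start ≥ 13 → (13,15); next start ≥ 15 → (15,20); next start ≥ 20 → (21,23); next start ≥ 23 → (23,24).
Selected 9 appointments.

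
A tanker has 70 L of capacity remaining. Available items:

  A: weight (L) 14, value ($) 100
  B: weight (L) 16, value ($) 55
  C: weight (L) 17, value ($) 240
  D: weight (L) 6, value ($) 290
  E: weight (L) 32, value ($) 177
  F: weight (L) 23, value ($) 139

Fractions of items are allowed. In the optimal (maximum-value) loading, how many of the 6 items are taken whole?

Sort by value per unit weight and fill in that order.
Ratios (sorted): D 48.33, C 14.12, A 7.14, F 6.04, E 5.53, B 3.44
take D (6 @ 290); take C (17 @ 240); take A (14 @ 100); take F (23 @ 139); take 10/32 of E → 55.31. Capacity used 70/70.
4 item(s) taken whole; one partial (take 10/32 of E).

4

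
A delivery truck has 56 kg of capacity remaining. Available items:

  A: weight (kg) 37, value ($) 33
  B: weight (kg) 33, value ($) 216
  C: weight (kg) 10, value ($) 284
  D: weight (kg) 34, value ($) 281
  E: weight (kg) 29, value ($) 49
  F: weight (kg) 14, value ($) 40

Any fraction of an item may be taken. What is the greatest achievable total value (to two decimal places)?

Greedy by value/weight ratio, highest first.
Order: C (284/10=28.40) > D (281/34=8.26) > B (216/33=6.55) > F (40/14=2.86) > E (49/29=1.69) > A (33/37=0.89)
Fill: take C (10 @ 284) → take D (34 @ 281) → take 12/33 of B → 78.55; 56/56 used.
Total value = 643.55

643.55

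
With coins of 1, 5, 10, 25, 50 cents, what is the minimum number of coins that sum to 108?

Greedy: take as many of the largest coin as possible, then repeat with the remainder.
108 − 2×50→8 − 1×5→3 − 3×1→0
Total coins = 2 + 1 + 3 = 6

6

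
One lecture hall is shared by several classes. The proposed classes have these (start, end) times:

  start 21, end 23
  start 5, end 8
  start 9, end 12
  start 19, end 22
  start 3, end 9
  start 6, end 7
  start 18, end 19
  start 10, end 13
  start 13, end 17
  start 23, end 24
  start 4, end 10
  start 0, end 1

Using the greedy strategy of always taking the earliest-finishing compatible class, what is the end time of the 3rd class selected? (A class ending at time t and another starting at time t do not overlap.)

12

Sorted by end: (0,1)  (6,7)  (5,8)  (3,9)  (4,10)  (9,12)  (10,13)  (13,17)  (18,19)  (19,22)  (21,23)  (23,24)
take (0,1); take (6,7); take (9,12); take (13,17); take (18,19); take (19,22); take (23,24).
Selected: (0,1) (6,7) (9,12) (13,17) (18,19) (19,22) (23,24)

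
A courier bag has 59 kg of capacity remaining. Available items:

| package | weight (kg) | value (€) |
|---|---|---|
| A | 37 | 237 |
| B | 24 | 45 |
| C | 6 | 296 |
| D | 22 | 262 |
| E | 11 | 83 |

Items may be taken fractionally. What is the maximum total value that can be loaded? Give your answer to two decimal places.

Sort by value per unit weight and fill in that order.
Order: C (296/6=49.33) > D (262/22=11.91) > E (83/11=7.55) > A (237/37=6.41) > B (45/24=1.88)
Fill: take C (6 @ 296) → take D (22 @ 262) → take E (11 @ 83) → take 20/37 of A → 128.11; 59/59 used.
Total value = 769.11

769.11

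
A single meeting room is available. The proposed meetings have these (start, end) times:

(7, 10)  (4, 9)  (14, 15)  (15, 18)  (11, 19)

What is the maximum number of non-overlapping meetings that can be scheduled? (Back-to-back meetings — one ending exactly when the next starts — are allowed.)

3

Greedy by earliest finish: after sorting by end time, pick each interval compatible with the last pick.
By end time: (4,9), (7,10), (14,15), (15,18), (11,19).
Pick (4,9); next start ≥ 9 → (14,15); next start ≥ 15 → (15,18).
Selected 3 meetings.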